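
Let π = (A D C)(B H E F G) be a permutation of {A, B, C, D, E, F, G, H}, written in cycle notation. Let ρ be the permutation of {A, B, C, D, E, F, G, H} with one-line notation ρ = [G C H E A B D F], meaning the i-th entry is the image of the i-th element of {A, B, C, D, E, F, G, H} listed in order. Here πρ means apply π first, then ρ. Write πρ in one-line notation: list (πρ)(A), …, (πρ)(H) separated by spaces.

E F G H B D C A

(πρ)(x) = ρ(π(x)). Computing each image: ρ(π(A)) = ρ(D) = E, ρ(π(B)) = ρ(H) = F, ρ(π(C)) = ρ(A) = G, ρ(π(D)) = ρ(C) = H, ρ(π(E)) = ρ(F) = B, ρ(π(F)) = ρ(G) = D, ρ(π(G)) = ρ(B) = C, ρ(π(H)) = ρ(E) = A.
Hence πρ = [E F G H B D C A].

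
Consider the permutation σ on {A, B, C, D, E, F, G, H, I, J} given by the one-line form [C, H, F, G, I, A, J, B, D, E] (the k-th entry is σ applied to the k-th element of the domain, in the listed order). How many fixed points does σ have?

No element satisfies σ(x) = x, so there are 0 fixed points.

0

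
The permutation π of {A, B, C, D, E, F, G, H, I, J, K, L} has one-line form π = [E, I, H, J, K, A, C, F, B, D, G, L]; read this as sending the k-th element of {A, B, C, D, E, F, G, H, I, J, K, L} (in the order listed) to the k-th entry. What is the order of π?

Writing π as disjoint cycles, the cycle lengths are 7, 2, 2, 1.
The order of π is the least common multiple of its cycle lengths: lcm(7, 2, 2) = 14.

14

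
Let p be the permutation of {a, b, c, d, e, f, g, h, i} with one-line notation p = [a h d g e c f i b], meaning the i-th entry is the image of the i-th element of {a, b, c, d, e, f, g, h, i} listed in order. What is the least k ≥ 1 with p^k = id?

Decomposing into disjoint cycles gives cycle lengths 4, 3, 1, 1.
The order is lcm(4, 3) = 12.

12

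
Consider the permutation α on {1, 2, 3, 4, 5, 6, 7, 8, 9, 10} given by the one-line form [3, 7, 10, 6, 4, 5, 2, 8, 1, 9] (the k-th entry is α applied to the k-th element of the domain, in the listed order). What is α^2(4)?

Tracing 4 → 6 → … returns to 4 after 3 steps, so 4 lies in a 3-cycle (4, 6, 5).
Stepping 2 places around the cycle: 4 → 6 → 5.

5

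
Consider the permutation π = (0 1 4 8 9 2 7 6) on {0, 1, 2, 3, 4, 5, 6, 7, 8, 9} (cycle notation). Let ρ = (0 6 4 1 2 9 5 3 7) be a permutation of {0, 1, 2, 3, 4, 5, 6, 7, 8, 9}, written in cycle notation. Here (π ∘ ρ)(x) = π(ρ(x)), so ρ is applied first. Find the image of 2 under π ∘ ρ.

ρ(2) = 9, then π(9) = 2; composing gives (π ∘ ρ)(2) = 2.

2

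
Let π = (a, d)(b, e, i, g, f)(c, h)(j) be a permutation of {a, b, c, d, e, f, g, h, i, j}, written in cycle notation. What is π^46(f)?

b

f lies in the 5-cycle (b, e, i, g, f).
On a 5-cycle, π^5 is the identity, so π^46 = π^1 there (46 ≡ 1 mod 5).
Stepping 1 place around the cycle: f → b.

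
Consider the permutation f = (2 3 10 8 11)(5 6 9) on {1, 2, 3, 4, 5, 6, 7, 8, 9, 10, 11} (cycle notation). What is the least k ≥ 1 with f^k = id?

The disjoint cycles have lengths 5, 3, 1, 1, 1.
The order of f is the least common multiple of its cycle lengths: lcm(5, 3) = 15.

15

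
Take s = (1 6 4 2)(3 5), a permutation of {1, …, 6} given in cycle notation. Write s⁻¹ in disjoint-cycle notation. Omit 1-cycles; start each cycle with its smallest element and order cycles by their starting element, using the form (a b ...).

(1 2 4 6)(3 5)

Inverting a permutation written in cycle notation just reverses the order within every cycle.
After reversing and putting each cycle's least element first, s⁻¹ = (1 2 4 6)(3 5).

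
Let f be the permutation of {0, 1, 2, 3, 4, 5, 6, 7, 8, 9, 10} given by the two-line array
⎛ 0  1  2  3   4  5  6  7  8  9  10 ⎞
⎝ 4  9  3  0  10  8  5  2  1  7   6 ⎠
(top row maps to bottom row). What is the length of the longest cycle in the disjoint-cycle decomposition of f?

Decomposing into disjoint cycles gives (0 4 10 6 5 8 1 9 7 2 3); the longest has length 11.

11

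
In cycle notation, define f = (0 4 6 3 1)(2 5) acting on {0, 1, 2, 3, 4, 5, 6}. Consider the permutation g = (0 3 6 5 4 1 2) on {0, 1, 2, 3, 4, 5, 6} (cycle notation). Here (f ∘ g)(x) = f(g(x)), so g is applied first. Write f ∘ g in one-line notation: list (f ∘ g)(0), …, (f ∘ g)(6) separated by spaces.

(f ∘ g)(x) = f(g(x)). Computing each image: f(g(0)) = f(3) = 1, f(g(1)) = f(2) = 5, f(g(2)) = f(0) = 4, f(g(3)) = f(6) = 3, f(g(4)) = f(1) = 0, f(g(5)) = f(4) = 6, f(g(6)) = f(5) = 2.
Hence f ∘ g = [1 5 4 3 0 6 2].

1 5 4 3 0 6 2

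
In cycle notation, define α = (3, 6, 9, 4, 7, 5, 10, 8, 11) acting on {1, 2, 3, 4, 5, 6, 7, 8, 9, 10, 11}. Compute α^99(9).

9 lies in the 9-cycle (3, 6, 9, 4, 7, 5, 10, 8, 11).
Since the cycle has length 9, α^99 acts on it the same as α^0 (99 mod 9 = 0).
So α^99(9) = 9.

9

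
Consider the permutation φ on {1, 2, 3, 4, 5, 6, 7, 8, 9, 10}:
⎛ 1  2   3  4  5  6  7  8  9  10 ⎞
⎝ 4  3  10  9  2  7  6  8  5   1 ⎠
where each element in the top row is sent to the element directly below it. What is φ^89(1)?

Tracing 1 → 4 → … returns to 1 after 7 steps, so 1 lies in a 7-cycle (1 4 9 5 2 3 10).
On a 7-cycle, φ^7 is the identity, so φ^89 = φ^5 there (89 ≡ 5 mod 7).
Stepping 5 places around the cycle: 1 → 4 → 9 → 5 → 2 → 3.

3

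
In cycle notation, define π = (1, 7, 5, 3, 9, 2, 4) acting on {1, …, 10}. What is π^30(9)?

4

9 lies in the 7-cycle (1, 7, 5, 3, 9, 2, 4).
Since the cycle has length 7, π^30 acts on it the same as π^2 (30 mod 7 = 2).
Advancing 2 steps from 9: 9 → 2 → 4.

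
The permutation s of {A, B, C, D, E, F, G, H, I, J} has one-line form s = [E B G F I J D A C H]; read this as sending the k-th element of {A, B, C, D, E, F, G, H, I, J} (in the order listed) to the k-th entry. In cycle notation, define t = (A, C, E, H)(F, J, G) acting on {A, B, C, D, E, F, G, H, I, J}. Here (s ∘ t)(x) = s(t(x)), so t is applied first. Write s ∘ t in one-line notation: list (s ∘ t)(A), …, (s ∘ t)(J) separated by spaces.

G B I F A H J E C D

(s ∘ t)(x) = s(t(x)). Computing each image: s(t(A)) = s(C) = G, s(t(B)) = s(B) = B, s(t(C)) = s(E) = I, s(t(D)) = s(D) = F, s(t(E)) = s(H) = A, s(t(F)) = s(J) = H, s(t(G)) = s(F) = J, s(t(H)) = s(A) = E, s(t(I)) = s(I) = C, s(t(J)) = s(G) = D.
Hence s ∘ t = [G B I F A H J E C D].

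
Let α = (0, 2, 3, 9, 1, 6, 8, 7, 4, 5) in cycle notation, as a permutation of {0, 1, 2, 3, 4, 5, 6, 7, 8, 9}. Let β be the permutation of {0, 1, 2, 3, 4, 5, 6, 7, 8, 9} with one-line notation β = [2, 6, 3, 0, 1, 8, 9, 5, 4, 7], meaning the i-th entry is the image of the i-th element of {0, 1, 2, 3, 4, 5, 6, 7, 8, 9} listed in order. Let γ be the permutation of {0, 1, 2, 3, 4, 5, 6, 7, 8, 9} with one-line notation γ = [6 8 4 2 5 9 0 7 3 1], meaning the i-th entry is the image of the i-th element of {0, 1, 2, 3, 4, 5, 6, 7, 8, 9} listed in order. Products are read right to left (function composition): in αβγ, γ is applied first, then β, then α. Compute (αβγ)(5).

4

Chase 5: γ(5) = 9; β(9) = 7; α(7) = 4. Hence (αβγ)(5) = 4.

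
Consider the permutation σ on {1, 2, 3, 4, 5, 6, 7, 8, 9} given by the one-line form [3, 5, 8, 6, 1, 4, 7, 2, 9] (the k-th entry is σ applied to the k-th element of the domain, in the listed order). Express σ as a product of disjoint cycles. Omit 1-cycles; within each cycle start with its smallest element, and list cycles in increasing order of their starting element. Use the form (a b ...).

(1 3 8 2 5)(4 6)

Start at 1 and follow images: 1 → 3 → 8 → 2 → 5 → 1, giving the cycle (1 3 8 2 5).
Repeating from the next unused element and collecting all non-trivial cycles gives (1 3 8 2 5)(4 6).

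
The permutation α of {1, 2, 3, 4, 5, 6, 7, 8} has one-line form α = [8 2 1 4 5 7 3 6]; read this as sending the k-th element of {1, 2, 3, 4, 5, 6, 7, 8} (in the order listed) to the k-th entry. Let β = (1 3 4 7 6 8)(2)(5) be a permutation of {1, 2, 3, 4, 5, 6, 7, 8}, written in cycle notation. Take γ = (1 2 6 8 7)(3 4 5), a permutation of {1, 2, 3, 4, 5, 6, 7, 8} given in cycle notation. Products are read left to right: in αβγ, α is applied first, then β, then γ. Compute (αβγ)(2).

6

Apply the permutations in order: α(2) = 2, then β(2) = 2, then γ(2) = 6. So (αβγ)(2) = 6.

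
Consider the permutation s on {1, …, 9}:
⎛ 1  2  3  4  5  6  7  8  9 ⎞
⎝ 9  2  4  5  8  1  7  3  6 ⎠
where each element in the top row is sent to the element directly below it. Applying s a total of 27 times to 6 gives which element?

Tracing 6 → 1 → … returns to 6 after 3 steps, so 6 lies in a 3-cycle (1, 9, 6).
On a 3-cycle, s^3 is the identity, so s^27 = s^0 there (27 ≡ 0 mod 3).
So s^27(6) = 6.

6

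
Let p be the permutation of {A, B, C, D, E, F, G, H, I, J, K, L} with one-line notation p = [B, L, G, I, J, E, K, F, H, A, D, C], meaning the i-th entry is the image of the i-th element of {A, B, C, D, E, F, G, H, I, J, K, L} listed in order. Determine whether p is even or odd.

odd

In disjoint-cycle form the cycle lengths are 12.
A cycle of length ℓ contributes ℓ−1 transpositions, so p is a product of 11 transpositions — odd.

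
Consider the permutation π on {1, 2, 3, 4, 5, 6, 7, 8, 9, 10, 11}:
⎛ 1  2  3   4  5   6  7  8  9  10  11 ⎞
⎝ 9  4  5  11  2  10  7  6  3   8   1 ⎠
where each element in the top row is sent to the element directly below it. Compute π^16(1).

3

Tracing 1 → 9 → … returns to 1 after 7 steps, so 1 lies in a 7-cycle (1 9 3 5 2 4 11).
Since the cycle has length 7, π^16 acts on it the same as π^2 (16 mod 7 = 2).
Stepping 2 places around the cycle: 1 → 9 → 3.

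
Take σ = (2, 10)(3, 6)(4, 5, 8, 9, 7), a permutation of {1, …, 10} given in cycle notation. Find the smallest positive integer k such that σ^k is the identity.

The disjoint cycles have lengths 5, 2, 2, 1.
Since disjoint cycles commute, ord(σ) = lcm(5, 2, 2) = 10.

10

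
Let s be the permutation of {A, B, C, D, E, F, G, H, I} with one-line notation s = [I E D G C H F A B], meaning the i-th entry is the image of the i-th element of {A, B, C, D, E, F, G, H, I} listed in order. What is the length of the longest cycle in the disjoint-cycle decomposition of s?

9

Decomposing into disjoint cycles gives (A, I, B, E, C, D, G, F, H); the longest has length 9.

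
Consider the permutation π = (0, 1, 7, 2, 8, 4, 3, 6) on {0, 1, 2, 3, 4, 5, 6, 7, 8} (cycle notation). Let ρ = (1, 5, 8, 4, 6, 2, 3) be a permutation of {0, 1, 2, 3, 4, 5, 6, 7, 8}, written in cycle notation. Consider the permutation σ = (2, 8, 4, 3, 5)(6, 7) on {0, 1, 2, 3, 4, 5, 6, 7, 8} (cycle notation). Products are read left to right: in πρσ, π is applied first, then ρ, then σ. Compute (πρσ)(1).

(πρσ)(1) = σ(ρ(π(1))). π(1) = 7, then ρ(7) = 7, then σ(7) = 6, so the result is 6.

6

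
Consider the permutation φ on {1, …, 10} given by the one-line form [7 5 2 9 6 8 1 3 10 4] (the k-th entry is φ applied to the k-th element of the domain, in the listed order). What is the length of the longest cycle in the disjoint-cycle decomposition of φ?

Decomposing into disjoint cycles gives (1 7)(2 5 6 8 3)(4 9 10); the longest has length 5.

5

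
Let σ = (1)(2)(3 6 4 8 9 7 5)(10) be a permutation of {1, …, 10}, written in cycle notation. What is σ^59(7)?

7 lies in the 7-cycle (3 6 4 8 9 7 5).
On a 7-cycle, σ^7 is the identity, so σ^59 = σ^3 there (59 ≡ 3 mod 7).
Advancing 3 steps from 7: 7 → 5 → 3 → 6.

6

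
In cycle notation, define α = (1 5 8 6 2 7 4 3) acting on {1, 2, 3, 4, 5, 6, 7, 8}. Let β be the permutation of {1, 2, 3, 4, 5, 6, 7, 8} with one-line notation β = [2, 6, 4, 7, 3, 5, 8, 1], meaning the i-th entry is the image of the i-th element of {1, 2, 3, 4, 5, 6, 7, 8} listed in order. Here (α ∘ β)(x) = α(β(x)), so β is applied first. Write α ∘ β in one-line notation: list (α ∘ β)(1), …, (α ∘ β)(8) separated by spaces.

7 2 3 4 1 8 6 5

Chase each element through β then α: 1 → 2 → 7; 2 → 6 → 2; 3 → 4 → 3; 4 → 7 → 4; 5 → 3 → 1; 6 → 5 → 8; 7 → 8 → 6; 8 → 1 → 5.
So α ∘ β in one-line form is 7 2 3 4 1 8 6 5.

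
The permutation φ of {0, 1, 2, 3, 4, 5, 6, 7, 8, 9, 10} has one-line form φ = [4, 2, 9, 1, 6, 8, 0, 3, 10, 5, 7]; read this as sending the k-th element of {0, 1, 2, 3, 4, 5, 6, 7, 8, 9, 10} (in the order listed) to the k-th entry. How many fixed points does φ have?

0

No element satisfies φ(x) = x, so there are 0 fixed points.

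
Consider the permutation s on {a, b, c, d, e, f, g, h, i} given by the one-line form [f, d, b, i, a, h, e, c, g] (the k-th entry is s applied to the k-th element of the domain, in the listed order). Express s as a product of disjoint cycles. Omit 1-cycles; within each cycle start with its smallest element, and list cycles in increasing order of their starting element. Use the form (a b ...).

(a f h c b d i g e)

Iterating s from a gives a → f → h → c → b → d → i → g → e → a; that is the 9-cycle (a f h c b d i g e).
Continuing from each remaining unvisited element yields (a f h c b d i g e).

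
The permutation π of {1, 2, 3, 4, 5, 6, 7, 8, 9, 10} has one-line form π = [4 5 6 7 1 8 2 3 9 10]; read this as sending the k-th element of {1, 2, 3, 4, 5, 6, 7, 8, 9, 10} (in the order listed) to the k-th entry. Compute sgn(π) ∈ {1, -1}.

1

In disjoint-cycle form the cycle lengths are 5, 3, 1, 1.
A cycle is odd iff its length is even; π has 0 even-length cycles, so sgn(π) = (−1)^0 and π is even.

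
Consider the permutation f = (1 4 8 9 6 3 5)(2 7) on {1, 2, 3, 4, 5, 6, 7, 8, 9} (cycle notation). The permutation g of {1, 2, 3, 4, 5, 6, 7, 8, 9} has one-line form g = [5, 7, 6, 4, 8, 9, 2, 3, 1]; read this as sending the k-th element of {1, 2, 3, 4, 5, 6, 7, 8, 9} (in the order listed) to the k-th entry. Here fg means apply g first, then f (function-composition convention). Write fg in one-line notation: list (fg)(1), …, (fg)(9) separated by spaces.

1 2 3 8 9 6 7 5 4

For each element, apply g then f: 1 → 5 → 1; 2 → 7 → 2; 3 → 6 → 3; 4 → 4 → 8; 5 → 8 → 9; 6 → 9 → 6; 7 → 2 → 7; 8 → 3 → 5; 9 → 1 → 4.
So fg in one-line form is 1 2 3 8 9 6 7 5 4.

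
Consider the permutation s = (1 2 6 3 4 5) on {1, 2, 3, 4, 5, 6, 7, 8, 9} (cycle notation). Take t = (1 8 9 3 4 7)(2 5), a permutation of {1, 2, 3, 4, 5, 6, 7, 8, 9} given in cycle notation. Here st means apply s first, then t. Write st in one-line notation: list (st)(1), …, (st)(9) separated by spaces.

(st)(x) = t(s(x)). Computing each image: t(s(1)) = t(2) = 5, t(s(2)) = t(6) = 6, t(s(3)) = t(4) = 7, t(s(4)) = t(5) = 2, t(s(5)) = t(1) = 8, t(s(6)) = t(3) = 4, t(s(7)) = t(7) = 1, t(s(8)) = t(8) = 9, t(s(9)) = t(9) = 3.
Hence st = [5 6 7 2 8 4 1 9 3].

5 6 7 2 8 4 1 9 3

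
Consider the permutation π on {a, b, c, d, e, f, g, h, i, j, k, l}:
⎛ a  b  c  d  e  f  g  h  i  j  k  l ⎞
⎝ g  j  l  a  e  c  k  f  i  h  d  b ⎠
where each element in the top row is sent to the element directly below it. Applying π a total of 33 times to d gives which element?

Tracing d → a → … returns to d after 4 steps, so d lies in a 4-cycle (a, g, k, d).
Powers repeat with period 4 on this cycle, and 33 mod 4 = 1, so π^33(d) = π^1(d).
Advancing 1 step from d: d → a.

a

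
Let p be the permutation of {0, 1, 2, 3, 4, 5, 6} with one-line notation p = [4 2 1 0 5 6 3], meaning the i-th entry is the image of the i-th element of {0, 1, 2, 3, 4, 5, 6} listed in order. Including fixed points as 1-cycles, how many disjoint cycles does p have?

The cycle decomposition is (0 4 5 6 3)(1 2), which has 2 cycles (counting 1-cycles).

2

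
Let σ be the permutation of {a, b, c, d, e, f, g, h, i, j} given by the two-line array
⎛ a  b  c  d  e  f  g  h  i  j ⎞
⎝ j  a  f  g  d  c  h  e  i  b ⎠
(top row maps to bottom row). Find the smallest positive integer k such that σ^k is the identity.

12

Writing σ as disjoint cycles, the cycle lengths are 4, 3, 2, 1.
The order of σ is the least common multiple of its cycle lengths: lcm(4, 3, 2) = 12.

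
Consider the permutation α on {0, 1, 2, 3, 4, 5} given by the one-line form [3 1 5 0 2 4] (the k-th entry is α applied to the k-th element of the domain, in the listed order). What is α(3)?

0

3 is element number 4 of the domain, and entry number 4 of the one-line form is 0, so α(3) = 0.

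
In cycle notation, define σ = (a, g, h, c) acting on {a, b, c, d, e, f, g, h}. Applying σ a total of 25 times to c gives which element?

a

c lies in the 4-cycle (a, g, h, c).
On a 4-cycle, σ^4 is the identity, so σ^25 = σ^1 there (25 ≡ 1 mod 4).
Stepping 1 place around the cycle: c → a.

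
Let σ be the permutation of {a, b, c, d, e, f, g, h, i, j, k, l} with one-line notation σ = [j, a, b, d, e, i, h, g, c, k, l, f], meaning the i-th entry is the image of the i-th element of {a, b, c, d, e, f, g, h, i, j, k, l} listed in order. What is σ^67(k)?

i

Tracing k → l → … returns to k after 8 steps, so k lies in an 8-cycle (a, j, k, l, f, i, c, b).
On an 8-cycle, σ^8 is the identity, so σ^67 = σ^3 there (67 ≡ 3 mod 8).
Stepping 3 places around the cycle: k → l → f → i.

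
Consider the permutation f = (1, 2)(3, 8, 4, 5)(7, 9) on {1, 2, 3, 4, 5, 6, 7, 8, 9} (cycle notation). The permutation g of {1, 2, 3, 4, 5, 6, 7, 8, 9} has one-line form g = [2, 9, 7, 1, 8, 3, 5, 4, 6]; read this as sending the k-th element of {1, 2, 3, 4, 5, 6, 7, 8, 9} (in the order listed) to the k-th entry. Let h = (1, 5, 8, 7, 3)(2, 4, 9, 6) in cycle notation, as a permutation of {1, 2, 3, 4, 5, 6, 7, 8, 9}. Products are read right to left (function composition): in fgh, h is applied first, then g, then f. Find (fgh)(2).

(fgh)(2) = f(g(h(2))). h(2) = 4, then g(4) = 1, then f(1) = 2, so the result is 2.

2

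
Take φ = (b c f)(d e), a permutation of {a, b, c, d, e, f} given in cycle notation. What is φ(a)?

a

a does not appear in any cycle of φ, so it is a fixed point: φ(a) = a.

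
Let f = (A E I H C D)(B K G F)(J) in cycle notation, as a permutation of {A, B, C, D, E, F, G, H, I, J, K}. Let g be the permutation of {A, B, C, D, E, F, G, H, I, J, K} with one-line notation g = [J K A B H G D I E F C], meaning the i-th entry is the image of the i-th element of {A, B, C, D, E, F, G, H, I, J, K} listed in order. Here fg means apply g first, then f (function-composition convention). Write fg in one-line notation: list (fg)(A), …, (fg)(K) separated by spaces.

Chase each element through g then f: A → J → J; B → K → G; C → A → E; D → B → K; E → H → C; F → G → F; G → D → A; H → I → H; I → E → I; J → F → B; K → C → D.
Collecting the images, fg = [J G E K C F A H I B D].

J G E K C F A H I B D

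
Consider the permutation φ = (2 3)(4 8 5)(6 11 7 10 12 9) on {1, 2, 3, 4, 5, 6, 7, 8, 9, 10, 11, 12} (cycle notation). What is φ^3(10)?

10 lies in the 6-cycle (6 11 7 10 12 9).
Stepping 3 places around the cycle: 10 → 12 → 9 → 6.

6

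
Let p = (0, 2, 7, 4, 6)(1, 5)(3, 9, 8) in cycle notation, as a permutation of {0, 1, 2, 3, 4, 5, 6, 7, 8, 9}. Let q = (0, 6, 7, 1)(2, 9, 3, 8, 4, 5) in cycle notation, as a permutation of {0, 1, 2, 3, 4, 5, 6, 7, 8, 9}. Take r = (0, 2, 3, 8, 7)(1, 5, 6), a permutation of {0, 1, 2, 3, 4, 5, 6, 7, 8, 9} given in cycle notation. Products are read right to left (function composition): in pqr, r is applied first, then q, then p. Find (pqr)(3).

6

Apply the permutations in order: r(3) = 8, then q(8) = 4, then p(4) = 6. So (pqr)(3) = 6.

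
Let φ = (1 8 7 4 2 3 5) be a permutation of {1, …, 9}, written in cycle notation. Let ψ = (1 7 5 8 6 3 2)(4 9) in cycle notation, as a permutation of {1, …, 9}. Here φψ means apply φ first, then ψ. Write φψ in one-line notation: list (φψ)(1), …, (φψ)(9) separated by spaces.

6 2 8 1 7 3 9 5 4

Chase each element through φ then ψ: 1 → 8 → 6; 2 → 3 → 2; 3 → 5 → 8; 4 → 2 → 1; 5 → 1 → 7; 6 → 6 → 3; 7 → 4 → 9; 8 → 7 → 5; 9 → 9 → 4.
Collecting the images, φψ = [6 2 8 1 7 3 9 5 4].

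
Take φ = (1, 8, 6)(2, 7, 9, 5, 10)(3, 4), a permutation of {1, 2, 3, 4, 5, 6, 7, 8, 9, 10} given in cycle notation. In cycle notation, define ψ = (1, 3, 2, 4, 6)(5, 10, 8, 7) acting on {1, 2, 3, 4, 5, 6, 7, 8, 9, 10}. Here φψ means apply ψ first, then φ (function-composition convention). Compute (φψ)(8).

ψ(8) = 7, then φ(7) = 9; composing gives (φψ)(8) = 9.

9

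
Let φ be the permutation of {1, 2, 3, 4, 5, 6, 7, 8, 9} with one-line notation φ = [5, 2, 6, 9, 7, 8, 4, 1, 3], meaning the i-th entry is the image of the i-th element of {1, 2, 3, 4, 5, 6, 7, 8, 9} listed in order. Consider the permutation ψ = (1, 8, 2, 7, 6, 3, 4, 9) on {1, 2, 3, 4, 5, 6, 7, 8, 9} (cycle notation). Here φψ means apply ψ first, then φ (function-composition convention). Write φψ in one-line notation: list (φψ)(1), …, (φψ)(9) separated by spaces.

Chase each element through ψ then φ: 1 → 8 → 1; 2 → 7 → 4; 3 → 4 → 9; 4 → 9 → 3; 5 → 5 → 7; 6 → 3 → 6; 7 → 6 → 8; 8 → 2 → 2; 9 → 1 → 5.
So φψ in one-line form is 1 4 9 3 7 6 8 2 5.

1 4 9 3 7 6 8 2 5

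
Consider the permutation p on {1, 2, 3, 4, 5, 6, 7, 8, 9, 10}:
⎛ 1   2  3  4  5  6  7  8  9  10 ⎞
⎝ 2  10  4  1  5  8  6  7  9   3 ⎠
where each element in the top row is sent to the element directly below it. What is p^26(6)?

7

Tracing 6 → 8 → … returns to 6 after 3 steps, so 6 lies in a 3-cycle (6 8 7).
On a 3-cycle, p^3 is the identity, so p^26 = p^2 there (26 ≡ 2 mod 3).
Stepping 2 places around the cycle: 6 → 8 → 7.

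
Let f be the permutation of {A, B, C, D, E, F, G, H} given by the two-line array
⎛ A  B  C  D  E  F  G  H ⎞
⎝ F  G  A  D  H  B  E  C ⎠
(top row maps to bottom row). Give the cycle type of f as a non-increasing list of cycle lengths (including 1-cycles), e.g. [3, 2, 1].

The disjoint cycles are (A F B G E H C)(D), with lengths 7, 1 in non-increasing order.

[7, 1]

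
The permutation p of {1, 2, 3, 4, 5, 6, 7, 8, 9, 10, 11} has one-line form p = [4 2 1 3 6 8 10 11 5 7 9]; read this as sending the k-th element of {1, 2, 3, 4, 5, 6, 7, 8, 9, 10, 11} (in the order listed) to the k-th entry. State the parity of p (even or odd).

In disjoint-cycle form the cycle lengths are 5, 3, 2, 1.
A cycle is odd iff its length is even; p has 1 even-length cycle, so sgn(p) = (−1)^1 and p is odd.

odd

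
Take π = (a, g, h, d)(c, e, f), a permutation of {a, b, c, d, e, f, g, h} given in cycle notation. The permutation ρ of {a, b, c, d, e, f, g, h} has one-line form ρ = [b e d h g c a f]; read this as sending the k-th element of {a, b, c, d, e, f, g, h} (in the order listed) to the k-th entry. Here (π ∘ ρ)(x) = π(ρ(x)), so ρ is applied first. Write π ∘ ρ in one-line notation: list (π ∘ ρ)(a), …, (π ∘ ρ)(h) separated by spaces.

Chase each element through ρ then π: a → b → b; b → e → f; c → d → a; d → h → d; e → g → h; f → c → e; g → a → g; h → f → c.
So π ∘ ρ in one-line form is b f a d h e g c.

b f a d h e g c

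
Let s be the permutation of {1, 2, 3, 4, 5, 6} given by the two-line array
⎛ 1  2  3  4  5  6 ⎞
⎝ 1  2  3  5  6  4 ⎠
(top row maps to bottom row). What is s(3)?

3

The entry below 3 in the array is 3, so s(3) = 3.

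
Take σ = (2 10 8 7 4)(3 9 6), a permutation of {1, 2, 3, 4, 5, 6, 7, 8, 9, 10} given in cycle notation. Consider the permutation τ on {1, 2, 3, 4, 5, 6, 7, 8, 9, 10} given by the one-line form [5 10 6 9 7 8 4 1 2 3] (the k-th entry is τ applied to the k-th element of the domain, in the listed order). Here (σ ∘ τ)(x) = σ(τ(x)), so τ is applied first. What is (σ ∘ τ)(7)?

τ(7) = 4, then σ(4) = 2; composing gives (σ ∘ τ)(7) = 2.

2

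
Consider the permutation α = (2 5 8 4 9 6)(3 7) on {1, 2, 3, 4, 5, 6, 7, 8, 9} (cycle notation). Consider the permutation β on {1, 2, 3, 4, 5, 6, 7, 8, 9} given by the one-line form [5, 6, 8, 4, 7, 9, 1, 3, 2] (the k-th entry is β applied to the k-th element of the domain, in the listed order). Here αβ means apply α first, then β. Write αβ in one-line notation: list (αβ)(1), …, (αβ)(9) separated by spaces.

(αβ)(x) = β(α(x)). Computing each image: β(α(1)) = β(1) = 5, β(α(2)) = β(5) = 7, β(α(3)) = β(7) = 1, β(α(4)) = β(9) = 2, β(α(5)) = β(8) = 3, β(α(6)) = β(2) = 6, β(α(7)) = β(3) = 8, β(α(8)) = β(4) = 4, β(α(9)) = β(6) = 9.
Hence αβ = [5 7 1 2 3 6 8 4 9].

5 7 1 2 3 6 8 4 9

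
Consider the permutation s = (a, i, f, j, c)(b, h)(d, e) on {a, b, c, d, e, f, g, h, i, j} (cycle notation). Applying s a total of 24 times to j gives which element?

j lies in the 5-cycle (a, i, f, j, c).
Powers repeat with period 5 on this cycle, and 24 mod 5 = 4, so s^24(j) = s^4(j).
Stepping 4 places around the cycle: j → c → a → i → f.

f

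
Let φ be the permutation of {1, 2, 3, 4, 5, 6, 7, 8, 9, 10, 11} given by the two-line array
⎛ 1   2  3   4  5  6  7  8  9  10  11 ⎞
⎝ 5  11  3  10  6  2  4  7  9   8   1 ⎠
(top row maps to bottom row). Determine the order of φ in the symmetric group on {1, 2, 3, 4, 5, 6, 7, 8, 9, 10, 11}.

Decomposing into disjoint cycles gives cycle lengths 5, 4, 1, 1.
Since disjoint cycles commute, ord(φ) = lcm(5, 4) = 20.

20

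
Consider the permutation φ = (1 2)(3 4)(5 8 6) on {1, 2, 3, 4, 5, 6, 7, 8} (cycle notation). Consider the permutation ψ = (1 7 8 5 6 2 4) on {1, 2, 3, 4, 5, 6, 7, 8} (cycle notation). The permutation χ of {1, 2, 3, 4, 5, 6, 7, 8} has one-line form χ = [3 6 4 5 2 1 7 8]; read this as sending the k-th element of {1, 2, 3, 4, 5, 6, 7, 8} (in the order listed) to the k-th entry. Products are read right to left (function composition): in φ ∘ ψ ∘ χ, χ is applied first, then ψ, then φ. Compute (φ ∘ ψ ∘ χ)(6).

Apply the permutations in order: χ(6) = 1, then ψ(1) = 7, then φ(7) = 7. So (φ ∘ ψ ∘ χ)(6) = 7.

7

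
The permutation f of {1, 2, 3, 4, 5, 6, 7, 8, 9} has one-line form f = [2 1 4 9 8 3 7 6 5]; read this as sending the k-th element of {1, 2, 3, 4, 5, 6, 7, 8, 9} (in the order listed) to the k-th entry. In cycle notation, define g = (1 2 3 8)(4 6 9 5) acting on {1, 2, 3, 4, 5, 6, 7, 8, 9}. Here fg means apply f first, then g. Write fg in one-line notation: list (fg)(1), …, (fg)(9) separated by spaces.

3 2 6 5 1 8 7 9 4

(fg)(x) = g(f(x)). Computing each image: g(f(1)) = g(2) = 3, g(f(2)) = g(1) = 2, g(f(3)) = g(4) = 6, g(f(4)) = g(9) = 5, g(f(5)) = g(8) = 1, g(f(6)) = g(3) = 8, g(f(7)) = g(7) = 7, g(f(8)) = g(6) = 9, g(f(9)) = g(5) = 4.
Hence fg = [3 2 6 5 1 8 7 9 4].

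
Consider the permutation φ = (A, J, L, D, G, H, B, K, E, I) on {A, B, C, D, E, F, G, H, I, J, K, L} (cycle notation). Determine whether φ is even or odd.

The cycle lengths are 10, 1, 1.
A cycle is odd iff its length is even; φ has 1 even-length cycle, so sgn(φ) = (−1)^1 and φ is odd.

odd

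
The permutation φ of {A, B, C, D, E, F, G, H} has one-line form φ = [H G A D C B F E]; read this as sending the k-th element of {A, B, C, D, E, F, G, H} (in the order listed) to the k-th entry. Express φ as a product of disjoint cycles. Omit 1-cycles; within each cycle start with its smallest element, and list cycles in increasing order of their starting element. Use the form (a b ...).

From A: A → H → E → C → A, closing the cycle (A H E C).
Repeating from the next unused element and collecting all non-trivial cycles gives (A H E C)(B G F).

(A H E C)(B G F)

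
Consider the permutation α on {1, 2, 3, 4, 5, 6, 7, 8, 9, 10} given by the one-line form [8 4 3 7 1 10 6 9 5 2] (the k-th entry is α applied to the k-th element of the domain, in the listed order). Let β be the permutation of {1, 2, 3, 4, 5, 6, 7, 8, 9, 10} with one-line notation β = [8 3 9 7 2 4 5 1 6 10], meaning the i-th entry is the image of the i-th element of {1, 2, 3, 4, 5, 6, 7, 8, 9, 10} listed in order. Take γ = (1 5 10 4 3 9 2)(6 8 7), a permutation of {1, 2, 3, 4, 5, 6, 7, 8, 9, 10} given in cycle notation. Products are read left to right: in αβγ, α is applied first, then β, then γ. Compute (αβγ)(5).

7

Apply the permutations in order: α(5) = 1, then β(1) = 8, then γ(8) = 7. So (αβγ)(5) = 7.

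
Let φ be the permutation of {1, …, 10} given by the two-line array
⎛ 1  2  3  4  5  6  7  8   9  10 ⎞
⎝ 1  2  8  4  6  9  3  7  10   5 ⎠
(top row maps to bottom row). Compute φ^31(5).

10

Tracing 5 → 6 → … returns to 5 after 4 steps, so 5 lies in a 4-cycle (5, 6, 9, 10).
Powers repeat with period 4 on this cycle, and 31 mod 4 = 3, so φ^31(5) = φ^3(5).
Advancing 3 steps from 5: 5 → 6 → 9 → 10.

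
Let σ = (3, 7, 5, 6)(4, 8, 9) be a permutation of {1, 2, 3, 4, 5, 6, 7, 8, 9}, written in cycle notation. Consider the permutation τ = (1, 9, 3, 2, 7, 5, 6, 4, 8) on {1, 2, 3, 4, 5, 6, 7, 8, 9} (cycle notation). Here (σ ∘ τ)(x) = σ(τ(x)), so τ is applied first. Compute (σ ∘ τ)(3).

(σ ∘ τ)(3) = σ(τ(3)). τ(3) = 2, then σ(2) = 2. So (σ ∘ τ)(3) = 2.

2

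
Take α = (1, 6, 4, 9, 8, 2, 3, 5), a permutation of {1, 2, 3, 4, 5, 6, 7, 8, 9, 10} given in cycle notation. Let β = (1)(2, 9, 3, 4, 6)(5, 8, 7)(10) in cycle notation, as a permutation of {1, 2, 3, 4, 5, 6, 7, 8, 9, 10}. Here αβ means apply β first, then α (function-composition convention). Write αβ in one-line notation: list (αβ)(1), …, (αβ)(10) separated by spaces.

6 8 9 4 2 3 1 7 5 10

(αβ)(x) = α(β(x)). Computing each image: α(β(1)) = α(1) = 6, α(β(2)) = α(9) = 8, α(β(3)) = α(4) = 9, α(β(4)) = α(6) = 4, α(β(5)) = α(8) = 2, α(β(6)) = α(2) = 3, α(β(7)) = α(5) = 1, α(β(8)) = α(7) = 7, α(β(9)) = α(3) = 5, α(β(10)) = α(10) = 10.
Hence αβ = [6 8 9 4 2 3 1 7 5 10].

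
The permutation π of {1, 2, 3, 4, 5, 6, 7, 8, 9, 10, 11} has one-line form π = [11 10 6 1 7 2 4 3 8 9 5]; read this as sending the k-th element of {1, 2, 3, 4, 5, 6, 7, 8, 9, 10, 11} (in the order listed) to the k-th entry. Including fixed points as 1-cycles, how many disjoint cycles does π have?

The cycle decomposition is (1, 11, 5, 7, 4)(2, 10, 9, 8, 3, 6), which has 2 cycles (counting 1-cycles).

2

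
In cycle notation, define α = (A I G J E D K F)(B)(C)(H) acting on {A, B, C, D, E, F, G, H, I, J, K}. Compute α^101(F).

E

F lies in the 8-cycle (A I G J E D K F).
On an 8-cycle, α^8 is the identity, so α^101 = α^5 there (101 ≡ 5 mod 8).
Stepping 5 places around the cycle: F → A → I → G → J → E.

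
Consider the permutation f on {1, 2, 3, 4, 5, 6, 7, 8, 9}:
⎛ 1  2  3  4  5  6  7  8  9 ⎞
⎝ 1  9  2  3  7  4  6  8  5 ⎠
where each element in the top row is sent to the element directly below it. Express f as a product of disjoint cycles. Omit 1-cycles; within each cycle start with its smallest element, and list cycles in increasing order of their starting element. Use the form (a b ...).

From 2: 2 → 9 → 5 → 7 → 6 → 4 → 3 → 2, closing the cycle (2 9 5 7 6 4 3).
Repeating from the next unused element and collecting all non-trivial cycles gives (2 9 5 7 6 4 3).

(2 9 5 7 6 4 3)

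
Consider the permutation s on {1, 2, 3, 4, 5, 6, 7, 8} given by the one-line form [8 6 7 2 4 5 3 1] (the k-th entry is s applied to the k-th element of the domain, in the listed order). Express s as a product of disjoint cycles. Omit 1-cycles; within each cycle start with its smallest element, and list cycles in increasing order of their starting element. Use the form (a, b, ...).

(1, 8)(2, 6, 5, 4)(3, 7)

Start at 1 and follow images: 1 → 8 → 1, giving the cycle (1, 8).
Continuing from each remaining unvisited element yields (1, 8)(2, 6, 5, 4)(3, 7).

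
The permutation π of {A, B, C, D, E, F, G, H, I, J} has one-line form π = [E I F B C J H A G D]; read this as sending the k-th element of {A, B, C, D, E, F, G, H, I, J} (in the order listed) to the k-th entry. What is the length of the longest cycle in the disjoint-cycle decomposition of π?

Decomposing into disjoint cycles gives (A E C F J D B I G H); the longest has length 10.

10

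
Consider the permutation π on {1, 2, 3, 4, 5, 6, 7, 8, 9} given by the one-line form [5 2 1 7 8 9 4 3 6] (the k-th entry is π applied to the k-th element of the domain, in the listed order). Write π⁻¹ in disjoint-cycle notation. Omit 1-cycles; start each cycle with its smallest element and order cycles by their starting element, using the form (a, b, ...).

The cycle decomposition of π is (1, 5, 8, 3)(4, 7)(6, 9).
The inverse reverses every cycle; in canonical form, π⁻¹ = (1, 3, 8, 5)(4, 7)(6, 9).

(1, 3, 8, 5)(4, 7)(6, 9)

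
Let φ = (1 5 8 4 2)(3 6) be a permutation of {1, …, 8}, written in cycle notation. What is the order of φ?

10

The disjoint cycles have lengths 5, 2, 1.
The order of φ is the least common multiple of its cycle lengths: lcm(5, 2) = 10.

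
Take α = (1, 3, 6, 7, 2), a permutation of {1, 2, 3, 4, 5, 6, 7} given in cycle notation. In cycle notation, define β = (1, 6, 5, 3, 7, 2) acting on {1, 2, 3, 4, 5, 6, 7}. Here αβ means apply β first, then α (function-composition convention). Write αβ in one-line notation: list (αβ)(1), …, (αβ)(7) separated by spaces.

(αβ)(x) = α(β(x)). Computing each image: α(β(1)) = α(6) = 7, α(β(2)) = α(1) = 3, α(β(3)) = α(7) = 2, α(β(4)) = α(4) = 4, α(β(5)) = α(3) = 6, α(β(6)) = α(5) = 5, α(β(7)) = α(2) = 1.
Hence αβ = [7 3 2 4 6 5 1].

7 3 2 4 6 5 1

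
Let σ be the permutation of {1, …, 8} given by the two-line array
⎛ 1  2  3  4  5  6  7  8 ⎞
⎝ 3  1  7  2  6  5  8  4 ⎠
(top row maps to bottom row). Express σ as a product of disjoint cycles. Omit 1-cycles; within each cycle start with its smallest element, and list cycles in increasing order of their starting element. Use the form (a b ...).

(1 3 7 8 4 2)(5 6)

Start at 1 and follow images: 1 → 3 → 7 → 8 → 4 → 2 → 1, giving the cycle (1 3 7 8 4 2).
Repeating from the next unused element and collecting all non-trivial cycles gives (1 3 7 8 4 2)(5 6).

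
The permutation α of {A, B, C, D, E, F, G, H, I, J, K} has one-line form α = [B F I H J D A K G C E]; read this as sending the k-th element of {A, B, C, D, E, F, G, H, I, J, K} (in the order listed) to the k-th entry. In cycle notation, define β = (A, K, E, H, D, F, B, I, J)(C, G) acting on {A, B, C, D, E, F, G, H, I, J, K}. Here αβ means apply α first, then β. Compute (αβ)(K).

First apply α: α(K) = E, then β(E) = H. Thus (αβ)(K) = H.

H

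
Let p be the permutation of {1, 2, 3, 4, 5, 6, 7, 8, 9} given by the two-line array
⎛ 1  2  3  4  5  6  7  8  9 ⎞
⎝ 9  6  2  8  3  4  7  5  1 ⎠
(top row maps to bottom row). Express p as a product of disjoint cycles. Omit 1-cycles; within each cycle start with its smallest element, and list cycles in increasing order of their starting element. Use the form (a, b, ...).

Iterating p from 1 gives 1 → 9 → 1; that is the 2-cycle (1, 9).
Repeating from the next unused element and collecting all non-trivial cycles gives (1, 9)(2, 6, 4, 8, 5, 3).

(1, 9)(2, 6, 4, 8, 5, 3)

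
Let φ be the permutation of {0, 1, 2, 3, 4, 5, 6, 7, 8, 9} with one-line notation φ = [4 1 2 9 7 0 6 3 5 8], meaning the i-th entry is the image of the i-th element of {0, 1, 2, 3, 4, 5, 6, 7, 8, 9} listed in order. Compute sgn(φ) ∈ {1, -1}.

In disjoint-cycle form the cycle lengths are 7, 1, 1, 1.
A cycle of length ℓ contributes ℓ−1 transpositions, so φ is a product of 6 transpositions — even.

1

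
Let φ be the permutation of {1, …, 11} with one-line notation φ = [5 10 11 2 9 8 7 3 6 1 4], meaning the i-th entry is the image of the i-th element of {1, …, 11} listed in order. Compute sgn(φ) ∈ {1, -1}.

In disjoint-cycle form the cycle lengths are 10, 1.
A cycle of length ℓ contributes ℓ−1 transpositions, so φ is a product of 9 transpositions — odd.

-1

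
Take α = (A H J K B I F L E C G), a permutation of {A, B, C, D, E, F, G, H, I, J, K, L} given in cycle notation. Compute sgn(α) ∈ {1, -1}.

1

The cycle lengths are 11, 1.
A cycle of length ℓ contributes ℓ−1 transpositions, so α is a product of 10 transpositions — even.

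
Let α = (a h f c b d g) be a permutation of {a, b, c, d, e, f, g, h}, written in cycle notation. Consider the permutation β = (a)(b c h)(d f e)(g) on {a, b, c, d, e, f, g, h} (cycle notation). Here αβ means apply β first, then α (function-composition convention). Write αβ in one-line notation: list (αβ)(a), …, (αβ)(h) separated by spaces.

(αβ)(x) = α(β(x)). Computing each image: α(β(a)) = α(a) = h, α(β(b)) = α(c) = b, α(β(c)) = α(h) = f, α(β(d)) = α(f) = c, α(β(e)) = α(d) = g, α(β(f)) = α(e) = e, α(β(g)) = α(g) = a, α(β(h)) = α(b) = d.
Hence αβ = [h b f c g e a d].

h b f c g e a d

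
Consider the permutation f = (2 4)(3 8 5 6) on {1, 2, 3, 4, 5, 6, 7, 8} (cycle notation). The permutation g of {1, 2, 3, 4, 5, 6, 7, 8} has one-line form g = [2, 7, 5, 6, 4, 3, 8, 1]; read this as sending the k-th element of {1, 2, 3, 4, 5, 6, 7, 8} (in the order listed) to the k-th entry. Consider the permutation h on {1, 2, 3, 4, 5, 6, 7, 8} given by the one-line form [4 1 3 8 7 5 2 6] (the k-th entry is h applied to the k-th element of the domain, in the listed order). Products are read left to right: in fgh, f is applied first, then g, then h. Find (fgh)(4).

2

Chase 4: f(4) = 2; g(2) = 7; h(7) = 2. Hence (fgh)(4) = 2.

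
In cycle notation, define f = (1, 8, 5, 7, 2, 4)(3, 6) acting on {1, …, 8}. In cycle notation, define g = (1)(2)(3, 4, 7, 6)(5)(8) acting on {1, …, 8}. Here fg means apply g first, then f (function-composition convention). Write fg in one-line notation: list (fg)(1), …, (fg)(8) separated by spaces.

(fg)(x) = f(g(x)). Computing each image: f(g(1)) = f(1) = 8, f(g(2)) = f(2) = 4, f(g(3)) = f(4) = 1, f(g(4)) = f(7) = 2, f(g(5)) = f(5) = 7, f(g(6)) = f(3) = 6, f(g(7)) = f(6) = 3, f(g(8)) = f(8) = 5.
Hence fg = [8 4 1 2 7 6 3 5].

8 4 1 2 7 6 3 5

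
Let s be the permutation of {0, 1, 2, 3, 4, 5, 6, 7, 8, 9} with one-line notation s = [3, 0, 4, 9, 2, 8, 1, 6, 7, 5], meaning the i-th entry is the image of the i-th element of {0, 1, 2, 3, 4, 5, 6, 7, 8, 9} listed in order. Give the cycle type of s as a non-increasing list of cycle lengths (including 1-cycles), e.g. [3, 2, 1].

[8, 2]

The disjoint cycles are (0 3 9 5 8 7 6 1)(2 4), with lengths 8, 2 in non-increasing order.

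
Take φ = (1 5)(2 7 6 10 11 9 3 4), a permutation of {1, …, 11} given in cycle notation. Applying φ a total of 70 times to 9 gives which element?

10

9 lies in the 8-cycle (2 7 6 10 11 9 3 4).
On an 8-cycle, φ^8 is the identity, so φ^70 = φ^6 there (70 ≡ 6 mod 8).
Stepping 6 places around the cycle: 9 → 3 → 4 → 2 → 7 → 6 → 10.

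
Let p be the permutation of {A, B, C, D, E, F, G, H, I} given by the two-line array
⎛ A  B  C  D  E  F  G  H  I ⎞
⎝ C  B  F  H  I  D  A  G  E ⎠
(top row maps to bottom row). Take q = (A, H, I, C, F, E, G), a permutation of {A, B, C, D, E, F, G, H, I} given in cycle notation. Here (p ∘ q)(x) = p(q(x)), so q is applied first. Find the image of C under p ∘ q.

q(C) = F, then p(F) = D; composing gives (p ∘ q)(C) = D.

D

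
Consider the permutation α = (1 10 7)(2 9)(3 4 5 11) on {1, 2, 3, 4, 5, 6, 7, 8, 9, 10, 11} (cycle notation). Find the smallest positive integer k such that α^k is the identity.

12

The cycle type of α is (4, 3, 2, 1, 1).
The order of α is the least common multiple of its cycle lengths: lcm(4, 3, 2) = 12.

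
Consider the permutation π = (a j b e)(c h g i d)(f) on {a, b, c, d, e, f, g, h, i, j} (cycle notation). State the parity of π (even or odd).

odd

The cycle lengths are 5, 4, 1.
A cycle is odd iff its length is even; π has 1 even-length cycle, so sgn(π) = (−1)^1 and π is odd.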